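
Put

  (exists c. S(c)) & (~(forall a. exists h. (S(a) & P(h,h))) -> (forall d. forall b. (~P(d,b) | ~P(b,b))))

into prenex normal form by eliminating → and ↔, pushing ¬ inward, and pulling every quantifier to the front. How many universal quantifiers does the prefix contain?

3

Eliminate → and ↔ using ¬ and ∨.
  (exists c. S(c)) & (~~(forall a. exists h. (S(a) & P(h,h))) | (forall d. forall b. (~P(d,b) | ~P(b,b))))
Drive negations inward (¬∀x A ≡ ∃x ¬A, ¬∃x A ≡ ∀x ¬A, De Morgan for ∧/∨):
  (exists c. S(c)) & ((forall a. exists h. (S(a) & P(h,h))) | (forall d. forall b. (~P(d,b) | ~P(b,b))))
All bound variables are already distinct, so no renaming is needed.
Finally move all quantifiers to the prefix:
  exists c. forall a. exists h. forall d. forall b. (S(c) & (S(a) & P(h,h) | ~P(d,b) | ~P(b,b)))
The prefix is exists c forall a exists h forall d forall b: 3 universal, 2 existential.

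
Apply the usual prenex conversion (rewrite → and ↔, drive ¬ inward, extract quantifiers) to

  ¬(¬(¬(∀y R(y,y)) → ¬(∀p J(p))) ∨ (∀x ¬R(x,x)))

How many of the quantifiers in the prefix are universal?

Eliminate → and ↔ using ¬ and ∨.
  ¬(¬(¬¬(∀y R(y,y)) ∨ ¬(∀p J(p))) ∨ (∀x ¬R(x,x)))
Move each ¬ inward, flipping quantifiers it crosses:
  ((∀y R(y,y)) ∨ (∃p ¬J(p))) ∧ (∃x R(x,x))
All bound variables are already distinct, so no renaming is needed.
Finally move all quantifiers to the prefix:
  ∀y ∃p ∃x ((R(y,y) ∨ ¬J(p)) ∧ R(x,x))
The prefix is ∀y ∃p ∃x: 1 universal, 2 existential.

1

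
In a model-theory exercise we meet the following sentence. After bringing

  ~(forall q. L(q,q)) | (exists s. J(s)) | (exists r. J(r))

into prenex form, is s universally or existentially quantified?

Push ¬ through the quantifiers and connectives to reach negation normal form:
  (exists q. ~L(q,q)) | (exists s. J(s)) | (exists r. J(r))
Finally move all quantifiers to the prefix:
  exists q. exists s. exists r. (~L(q,q) | J(s) | J(r))
The quantifier exists s sits under an even number of negations, so it remains existential.

existential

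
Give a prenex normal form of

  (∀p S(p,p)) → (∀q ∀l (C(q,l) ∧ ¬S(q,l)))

∃p ∀q ∀l (¬S(p,p) ∨ C(q,l) ∧ ¬S(q,l))

First replace A → B with ¬A ∨ B.
  ¬(∀p S(p,p)) ∨ (∀q ∀l (C(q,l) ∧ ¬S(q,l)))
Move each ¬ inward, flipping quantifiers it crosses:
  (∃p ¬S(p,p)) ∨ (∀q ∀l (C(q,l) ∧ ¬S(q,l)))
Pull the quantifiers to the front (each side's bound variable is not free in the other side):
  ∃p ∀q ∀l (¬S(p,p) ∨ C(q,l) ∧ ¬S(q,l))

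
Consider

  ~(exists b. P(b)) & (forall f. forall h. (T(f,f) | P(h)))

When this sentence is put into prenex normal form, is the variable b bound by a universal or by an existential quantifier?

Drive negations inward (¬∀x A ≡ ∃x ¬A, ¬∃x A ≡ ∀x ¬A, De Morgan for ∧/∨):
  (forall b. ~P(b)) & (forall f. forall h. (T(f,f) | P(h)))
Finally move all quantifiers to the prefix:
  forall b. forall f. forall h. (~P(b) & (T(f,f) | P(h)))
The quantifier exists b sits under an odd number of negations, so it flips to forall b.

universal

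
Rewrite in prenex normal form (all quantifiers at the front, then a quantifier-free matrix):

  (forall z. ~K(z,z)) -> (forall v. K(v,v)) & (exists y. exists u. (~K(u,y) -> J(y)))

exists z. forall v. exists y. exists u. (K(z,z) | K(v,v) & (K(u,y) | J(y)))

First replace A → B with ¬A ∨ B.
  ~(forall z. ~K(z,z)) | (forall v. K(v,v)) & (exists y. exists u. (~~K(u,y) | J(y)))
Move each ¬ inward, flipping quantifiers it crosses:
  (exists z. K(z,z)) | (forall v. K(v,v)) & (exists y. exists u. (K(u,y) | J(y)))
All bound variables are already distinct, so no renaming is needed.
Finally move all quantifiers to the prefix:
  exists z. forall v. exists y. exists u. (K(z,z) | K(v,v) & (K(u,y) | J(y)))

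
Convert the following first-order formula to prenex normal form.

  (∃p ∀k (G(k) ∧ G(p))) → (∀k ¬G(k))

∀p ∃k ∀r (¬G(k) ∨ ¬G(p) ∨ ¬G(r))

First replace A → B with ¬A ∨ B.
  ¬(∃p ∀k (G(k) ∧ G(p))) ∨ (∀k ¬G(k))
Drive negations inward (¬∀x A ≡ ∃x ¬A, ¬∃x A ≡ ∀x ¬A, De Morgan for ∧/∨):
  (∀p ∃k (¬G(k) ∨ ¬G(p))) ∨ (∀k ¬G(k))
Rename bound variables to avoid capture: k↦r.
  (∀p ∃k (¬G(k) ∨ ¬G(p))) ∨ (∀r ¬G(r))
Finally move all quantifiers to the prefix:
  ∀p ∃k ∀r (¬G(k) ∨ ¬G(p) ∨ ¬G(r))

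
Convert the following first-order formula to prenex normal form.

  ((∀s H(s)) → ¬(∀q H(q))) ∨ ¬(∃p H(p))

Rewrite implications/biconditionals: A → B as ¬A ∨ B.
  ¬(∀s H(s)) ∨ ¬(∀q H(q)) ∨ ¬(∃p H(p))
Move each ¬ inward, flipping quantifiers it crosses:
  (∃s ¬H(s)) ∨ (∃q ¬H(q)) ∨ (∀p ¬H(p))
All bound variables are already distinct, so no renaming is needed.
Finally move all quantifiers to the prefix:
  ∃s ∃q ∀p (¬H(s) ∨ ¬H(q) ∨ ¬H(p))

∃s ∃q ∀p (¬H(s) ∨ ¬H(q) ∨ ¬H(p))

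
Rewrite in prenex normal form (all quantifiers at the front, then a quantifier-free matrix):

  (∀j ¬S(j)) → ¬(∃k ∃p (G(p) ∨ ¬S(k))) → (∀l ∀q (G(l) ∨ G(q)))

∃j ∃k ∃p ∀l ∀q (S(j) ∨ G(p) ∨ ¬S(k) ∨ G(l) ∨ G(q))

First replace A → B with ¬A ∨ B.
  ¬(∀j ¬S(j)) ∨ ¬¬(∃k ∃p (G(p) ∨ ¬S(k))) ∨ (∀l ∀q (G(l) ∨ G(q)))
Drive negations inward (¬∀x A ≡ ∃x ¬A, ¬∃x A ≡ ∀x ¬A, De Morgan for ∧/∨):
  (∃j S(j)) ∨ (∃k ∃p (G(p) ∨ ¬S(k))) ∨ (∀l ∀q (G(l) ∨ G(q)))
All bound variables are already distinct, so no renaming is needed.
Extract every quantifier outward, since the variables are now distinct and don't occur free across branches:
  ∃j ∃k ∃p ∀l ∀q (S(j) ∨ G(p) ∨ ¬S(k) ∨ G(l) ∨ G(q))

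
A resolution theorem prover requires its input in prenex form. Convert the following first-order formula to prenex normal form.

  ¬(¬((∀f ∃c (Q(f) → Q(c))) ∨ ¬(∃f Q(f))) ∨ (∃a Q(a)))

Rewrite implications/biconditionals: A → B as ¬A ∨ B.
  ¬(¬((∀f ∃c (¬Q(f) ∨ Q(c))) ∨ ¬(∃f Q(f))) ∨ (∃a Q(a)))
Move each ¬ inward, flipping quantifiers it crosses:
  ((∀f ∃c (¬Q(f) ∨ Q(c))) ∨ (∀f ¬Q(f))) ∧ (∀a ¬Q(a))
Give each quantifier a distinct variable: f↦y1.
  ((∀f ∃c (¬Q(f) ∨ Q(c))) ∨ (∀y1 ¬Q(y1))) ∧ (∀a ¬Q(a))
Extract every quantifier outward, since the variables are now distinct and don't occur free across branches:
  ∀f ∃c ∀y1 ∀a ((¬Q(f) ∨ Q(c) ∨ ¬Q(y1)) ∧ ¬Q(a))

∀f ∃c ∀y1 ∀a ((¬Q(f) ∨ Q(c) ∨ ¬Q(y1)) ∧ ¬Q(a))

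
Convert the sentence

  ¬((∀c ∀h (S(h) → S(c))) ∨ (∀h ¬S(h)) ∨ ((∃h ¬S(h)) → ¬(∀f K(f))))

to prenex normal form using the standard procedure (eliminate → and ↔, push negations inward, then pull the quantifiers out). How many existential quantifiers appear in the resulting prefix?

4

Rewrite implications/biconditionals: A → B as ¬A ∨ B.
  ¬((∀c ∀h (¬S(h) ∨ S(c))) ∨ (∀h ¬S(h)) ∨ ¬(∃h ¬S(h)) ∨ ¬(∀f K(f)))
Move each ¬ inward, flipping quantifiers it crosses:
  (∃c ∃h (S(h) ∧ ¬S(c))) ∧ (∃h S(h)) ∧ (∃h ¬S(h)) ∧ (∀f K(f))
Rename bound variables to avoid capture: h↦y, h↦p.
  (∃c ∃h (S(h) ∧ ¬S(c))) ∧ (∃y S(y)) ∧ (∃p ¬S(p)) ∧ (∀f K(f))
Pull the quantifiers to the front (each side's bound variable is not free in the other side):
  ∃c ∃h ∃y ∃p ∀f (S(h) ∧ ¬S(c) ∧ S(y) ∧ ¬S(p) ∧ K(f))
The prefix is ∃c ∃h ∃y ∃p ∀f: 1 universal, 4 existential.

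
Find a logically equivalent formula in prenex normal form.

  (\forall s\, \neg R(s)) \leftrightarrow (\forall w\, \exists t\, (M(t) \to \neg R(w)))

First replace A → B with ¬A ∨ B; A ↔ B as (¬A ∨ B) ∧ (¬B ∨ A).
  (\neg (\forall s\, \neg R(s)) \lor (\forall w\, \exists t\, (\neg M(t) \lor \neg R(w)))) \land (\neg (\forall w\, \exists t\, (\neg M(t) \lor \neg R(w))) \lor (\forall s\, \neg R(s)))
Push ¬ through the quantifiers and connectives to reach negation normal form:
  ((\exists s\, R(s)) \lor (\forall w\, \exists t\, (\neg M(t) \lor \neg R(w)))) \land ((\exists w\, \forall t\, (M(t) \land R(w))) \lor (\forall s\, \neg R(s)))
Standardize variables apart so no two quantifiers bind the same name: w↦q, t↦u, s↦v1.
  ((\exists s\, R(s)) \lor (\forall w\, \exists t\, (\neg M(t) \lor \neg R(w)))) \land ((\exists q\, \forall u\, (M(u) \land R(q))) \lor (\forall v1\, \neg R(v1)))
Pull the quantifiers to the front (each side's bound variable is not free in the other side):
  \exists s\, \forall w\, \exists t\, \exists q\, \forall u\, \forall v1\, ((R(s) \lor \neg M(t) \lor \neg R(w)) \land (M(u) \land R(q) \lor \neg R(v1)))

\exists s\, \forall w\, \exists t\, \exists q\, \forall u\, \forall v1\, ((R(s) \lor \neg M(t) \lor \neg R(w)) \land (M(u) \land R(q) \lor \neg R(v1)))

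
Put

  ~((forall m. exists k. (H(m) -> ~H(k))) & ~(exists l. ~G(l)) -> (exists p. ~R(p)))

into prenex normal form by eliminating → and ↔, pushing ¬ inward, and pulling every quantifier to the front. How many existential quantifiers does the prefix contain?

1

First replace A → B with ¬A ∨ B.
  ~(~((forall m. exists k. (~H(m) | ~H(k))) & ~(exists l. ~G(l))) | (exists p. ~R(p)))
Push ¬ through the quantifiers and connectives to reach negation normal form:
  (forall m. exists k. (~H(m) | ~H(k))) & (forall l. G(l)) & (forall p. R(p))
All bound variables are already distinct, so no renaming is needed.
Finally move all quantifiers to the prefix:
  forall m. exists k. forall l. forall p. ((~H(m) | ~H(k)) & G(l) & R(p))
The prefix is forall m exists k forall l forall p: 3 universal, 1 existential.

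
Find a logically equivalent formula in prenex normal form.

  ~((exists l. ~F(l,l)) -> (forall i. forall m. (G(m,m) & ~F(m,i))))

exists l. exists i. exists m. (~F(l,l) & (~G(m,m) | F(m,i)))

First replace A → B with ¬A ∨ B.
  ~(~(exists l. ~F(l,l)) | (forall i. forall m. (G(m,m) & ~F(m,i))))
Move each ¬ inward, flipping quantifiers it crosses:
  (exists l. ~F(l,l)) & (exists i. exists m. (~G(m,m) | F(m,i)))
All bound variables are already distinct, so no renaming is needed.
Pull the quantifiers to the front (each side's bound variable is not free in the other side):
  exists l. exists i. exists m. (~F(l,l) & (~G(m,m) | F(m,i)))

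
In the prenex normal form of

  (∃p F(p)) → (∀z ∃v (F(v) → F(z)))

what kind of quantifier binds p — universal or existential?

universal

Rewrite implications/biconditionals: A → B as ¬A ∨ B.
  ¬(∃p F(p)) ∨ (∀z ∃v (¬F(v) ∨ F(z)))
Push ¬ through the quantifiers and connectives to reach negation normal form:
  (∀p ¬F(p)) ∨ (∀z ∃v (¬F(v) ∨ F(z)))
All bound variables are already distinct, so no renaming is needed.
Finally move all quantifiers to the prefix:
  ∀p ∀z ∃v (¬F(p) ∨ ¬F(v) ∨ F(z))
The quantifier ∃p sits under an odd number of negations (counting the antecedent side of each →), so it flips to ∀p.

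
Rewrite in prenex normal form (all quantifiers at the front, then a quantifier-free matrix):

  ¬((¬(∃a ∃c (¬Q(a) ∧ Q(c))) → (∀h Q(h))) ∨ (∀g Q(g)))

∀a ∀c ∃h ∃g ((Q(a) ∨ ¬Q(c)) ∧ ¬Q(h) ∧ ¬Q(g))

Eliminate → and ↔ using ¬ and ∨.
  ¬(¬¬(∃a ∃c (¬Q(a) ∧ Q(c))) ∨ (∀h Q(h)) ∨ (∀g Q(g)))
Move each ¬ inward, flipping quantifiers it crosses:
  (∀a ∀c (Q(a) ∨ ¬Q(c))) ∧ (∃h ¬Q(h)) ∧ (∃g ¬Q(g))
All bound variables are already distinct, so no renaming is needed.
Finally move all quantifiers to the prefix:
  ∀a ∀c ∃h ∃g ((Q(a) ∨ ¬Q(c)) ∧ ¬Q(h) ∧ ¬Q(g))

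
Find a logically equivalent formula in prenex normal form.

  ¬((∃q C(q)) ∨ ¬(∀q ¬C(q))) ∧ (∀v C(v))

∀q ∀p ∀v (¬C(q) ∧ ¬C(p) ∧ C(v))

Move each ¬ inward, flipping quantifiers it crosses:
  (∀q ¬C(q)) ∧ (∀q ¬C(q)) ∧ (∀v C(v))
Standardize variables apart so no two quantifiers bind the same name: q↦p.
  (∀q ¬C(q)) ∧ (∀p ¬C(p)) ∧ (∀v C(v))
Pull the quantifiers to the front (each side's bound variable is not free in the other side):
  ∀q ∀p ∀v (¬C(q) ∧ ¬C(p) ∧ C(v))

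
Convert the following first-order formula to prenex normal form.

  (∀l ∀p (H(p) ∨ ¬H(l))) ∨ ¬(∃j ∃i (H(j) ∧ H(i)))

Move each ¬ inward, flipping quantifiers it crosses:
  (∀l ∀p (H(p) ∨ ¬H(l))) ∨ (∀j ∀i (¬H(j) ∨ ¬H(i)))
All bound variables are already distinct, so no renaming is needed.
Extract every quantifier outward, since the variables are now distinct and don't occur free across branches:
  ∀l ∀p ∀j ∀i (H(p) ∨ ¬H(l) ∨ ¬H(j) ∨ ¬H(i))

∀l ∀p ∀j ∀i (H(p) ∨ ¬H(l) ∨ ¬H(j) ∨ ¬H(i))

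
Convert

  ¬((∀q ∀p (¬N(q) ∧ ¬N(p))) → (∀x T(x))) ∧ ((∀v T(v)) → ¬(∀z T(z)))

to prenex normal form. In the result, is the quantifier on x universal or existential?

existential

Rewrite implications/biconditionals: A → B as ¬A ∨ B.
  ¬(¬(∀q ∀p (¬N(q) ∧ ¬N(p))) ∨ (∀x T(x))) ∧ (¬(∀v T(v)) ∨ ¬(∀z T(z)))
Push ¬ through the quantifiers and connectives to reach negation normal form:
  (∀q ∀p (¬N(q) ∧ ¬N(p))) ∧ (∃x ¬T(x)) ∧ ((∃v ¬T(v)) ∨ (∃z ¬T(z)))
All bound variables are already distinct, so no renaming is needed.
Finally move all quantifiers to the prefix:
  ∀q ∀p ∃x ∃v ∃z (¬N(q) ∧ ¬N(p) ∧ ¬T(x) ∧ (¬T(v) ∨ ¬T(z)))
The quantifier ∀x sits under an odd number of negations (counting the antecedent side of each →), so it flips to ∃x.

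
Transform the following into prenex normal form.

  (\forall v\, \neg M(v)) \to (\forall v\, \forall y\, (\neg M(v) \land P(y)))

First replace A → B with ¬A ∨ B.
  \neg (\forall v\, \neg M(v)) \lor (\forall v\, \forall y\, (\neg M(v) \land P(y)))
Push ¬ through the quantifiers and connectives to reach negation normal form:
  (\exists v\, M(v)) \lor (\forall v\, \forall y\, (\neg M(v) \land P(y)))
Give each quantifier a distinct variable: v↦u.
  (\exists v\, M(v)) \lor (\forall u\, \forall y\, (\neg M(u) \land P(y)))
Extract every quantifier outward, since the variables are now distinct and don't occur free across branches:
  \exists v\, \forall u\, \forall y\, (M(v) \lor \neg M(u) \land P(y))

\exists v\, \forall u\, \forall y\, (M(v) \lor \neg M(u) \land P(y))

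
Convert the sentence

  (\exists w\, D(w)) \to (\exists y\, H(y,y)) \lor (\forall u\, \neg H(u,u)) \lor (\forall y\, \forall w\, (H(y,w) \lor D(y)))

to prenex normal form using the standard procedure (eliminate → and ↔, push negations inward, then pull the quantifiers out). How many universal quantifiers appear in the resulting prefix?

Rewrite implications/biconditionals: A → B as ¬A ∨ B.
  \neg (\exists w\, D(w)) \lor (\exists y\, H(y,y)) \lor (\forall u\, \neg H(u,u)) \lor (\forall y\, \forall w\, (H(y,w) \lor D(y)))
Push ¬ through the quantifiers and connectives to reach negation normal form:
  (\forall w\, \neg D(w)) \lor (\exists y\, H(y,y)) \lor (\forall u\, \neg H(u,u)) \lor (\forall y\, \forall w\, (H(y,w) \lor D(y)))
Rename bound variables to avoid capture: y↦x, w↦z1.
  (\forall w\, \neg D(w)) \lor (\exists y\, H(y,y)) \lor (\forall u\, \neg H(u,u)) \lor (\forall x\, \forall z1\, (H(x,z1) \lor D(x)))
Finally move all quantifiers to the prefix:
  \forall w\, \exists y\, \forall u\, \forall x\, \forall z1\, (\neg D(w) \lor H(y,y) \lor \neg H(u,u) \lor H(x,z1) \lor D(x))
The prefix is \forall w \exists y \forall u \forall x \forall z1: 4 universal, 1 existential.

4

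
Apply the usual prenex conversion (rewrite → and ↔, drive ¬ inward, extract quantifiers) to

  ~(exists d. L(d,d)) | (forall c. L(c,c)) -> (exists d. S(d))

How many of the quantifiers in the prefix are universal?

First replace A → B with ¬A ∨ B.
  ~(~(exists d. L(d,d)) | (forall c. L(c,c))) | (exists d. S(d))
Move each ¬ inward, flipping quantifiers it crosses:
  (exists d. L(d,d)) & (exists c. ~L(c,c)) | (exists d. S(d))
Standardize variables apart so no two quantifiers bind the same name: d↦v.
  (exists d. L(d,d)) & (exists c. ~L(c,c)) | (exists v. S(v))
Extract every quantifier outward, since the variables are now distinct and don't occur free across branches:
  exists d. exists c. exists v. (L(d,d) & ~L(c,c) | S(v))
The prefix is exists d exists c exists v: 0 universal, 3 existential.

0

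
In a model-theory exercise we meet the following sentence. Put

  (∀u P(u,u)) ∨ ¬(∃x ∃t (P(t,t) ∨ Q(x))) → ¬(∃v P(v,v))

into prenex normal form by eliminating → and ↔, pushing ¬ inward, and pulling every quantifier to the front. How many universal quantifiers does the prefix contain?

1

First replace A → B with ¬A ∨ B.
  ¬((∀u P(u,u)) ∨ ¬(∃x ∃t (P(t,t) ∨ Q(x)))) ∨ ¬(∃v P(v,v))
Move each ¬ inward, flipping quantifiers it crosses:
  (∃u ¬P(u,u)) ∧ (∃x ∃t (P(t,t) ∨ Q(x))) ∨ (∀v ¬P(v,v))
All bound variables are already distinct, so no renaming is needed.
Pull the quantifiers to the front (each side's bound variable is not free in the other side):
  ∃u ∃x ∃t ∀v (¬P(u,u) ∧ (P(t,t) ∨ Q(x)) ∨ ¬P(v,v))
The prefix is ∃u ∃x ∃t ∀v: 1 universal, 3 existential.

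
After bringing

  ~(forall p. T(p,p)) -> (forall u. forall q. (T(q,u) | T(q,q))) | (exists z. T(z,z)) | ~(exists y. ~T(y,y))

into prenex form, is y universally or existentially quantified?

universal

First replace A → B with ¬A ∨ B.
  ~~(forall p. T(p,p)) | (forall u. forall q. (T(q,u) | T(q,q))) | (exists z. T(z,z)) | ~(exists y. ~T(y,y))
Drive negations inward (¬∀x A ≡ ∃x ¬A, ¬∃x A ≡ ∀x ¬A, De Morgan for ∧/∨):
  (forall p. T(p,p)) | (forall u. forall q. (T(q,u) | T(q,q))) | (exists z. T(z,z)) | (forall y. T(y,y))
Pull the quantifiers to the front (each side's bound variable is not free in the other side):
  forall p. forall u. forall q. exists z. forall y. (T(p,p) | T(q,u) | T(q,q) | T(z,z) | T(y,y))
The quantifier exists y sits under an odd number of negations (counting the antecedent side of each →), so it flips to forall y.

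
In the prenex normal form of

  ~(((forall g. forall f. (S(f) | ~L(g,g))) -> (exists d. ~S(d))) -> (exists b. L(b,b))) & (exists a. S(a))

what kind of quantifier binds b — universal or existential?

universal

First replace A → B with ¬A ∨ B.
  ~(~(~(forall g. forall f. (S(f) | ~L(g,g))) | (exists d. ~S(d))) | (exists b. L(b,b))) & (exists a. S(a))
Push ¬ through the quantifiers and connectives to reach negation normal form:
  ((exists g. exists f. (~S(f) & L(g,g))) | (exists d. ~S(d))) & (forall b. ~L(b,b)) & (exists a. S(a))
Extract every quantifier outward, since the variables are now distinct and don't occur free across branches:
  exists g. exists f. exists d. forall b. exists a. ((~S(f) & L(g,g) | ~S(d)) & ~L(b,b) & S(a))
The quantifier exists b sits under an odd number of negations (counting the antecedent side of each →), so it flips to forall b.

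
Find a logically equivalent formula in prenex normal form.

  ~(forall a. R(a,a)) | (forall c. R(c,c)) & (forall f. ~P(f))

Drive negations inward (¬∀x A ≡ ∃x ¬A, ¬∃x A ≡ ∀x ¬A, De Morgan for ∧/∨):
  (exists a. ~R(a,a)) | (forall c. R(c,c)) & (forall f. ~P(f))
All bound variables are already distinct, so no renaming is needed.
Finally move all quantifiers to the prefix:
  exists a. forall c. forall f. (~R(a,a) | R(c,c) & ~P(f))

exists a. forall c. forall f. (~R(a,a) | R(c,c) & ~P(f))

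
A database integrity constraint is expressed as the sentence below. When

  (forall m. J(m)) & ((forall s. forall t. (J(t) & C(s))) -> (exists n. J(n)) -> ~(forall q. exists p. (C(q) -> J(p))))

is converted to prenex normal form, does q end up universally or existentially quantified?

First replace A → B with ¬A ∨ B.
  (forall m. J(m)) & (~(forall s. forall t. (J(t) & C(s))) | ~(exists n. J(n)) | ~(forall q. exists p. (~C(q) | J(p))))
Push ¬ through the quantifiers and connectives to reach negation normal form:
  (forall m. J(m)) & ((exists s. exists t. (~J(t) | ~C(s))) | (forall n. ~J(n)) | (exists q. forall p. (C(q) & ~J(p))))
Extract every quantifier outward, since the variables are now distinct and don't occur free across branches:
  forall m. exists s. exists t. forall n. exists q. forall p. (J(m) & (~J(t) | ~C(s) | ~J(n) | C(q) & ~J(p)))
The quantifier forall q sits under an odd number of negations (counting the antecedent side of each →), so it flips to exists q.

existential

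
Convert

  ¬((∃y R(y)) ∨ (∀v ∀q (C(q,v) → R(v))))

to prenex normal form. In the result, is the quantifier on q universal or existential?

existential

First replace A → B with ¬A ∨ B.
  ¬((∃y R(y)) ∨ (∀v ∀q (¬C(q,v) ∨ R(v))))
Move each ¬ inward, flipping quantifiers it crosses:
  (∀y ¬R(y)) ∧ (∃v ∃q (C(q,v) ∧ ¬R(v)))
All bound variables are already distinct, so no renaming is needed.
Extract every quantifier outward, since the variables are now distinct and don't occur free across branches:
  ∀y ∃v ∃q (¬R(y) ∧ C(q,v) ∧ ¬R(v))
The quantifier ∀q sits under an odd number of negations (counting the antecedent side of each →), so it flips to ∃q.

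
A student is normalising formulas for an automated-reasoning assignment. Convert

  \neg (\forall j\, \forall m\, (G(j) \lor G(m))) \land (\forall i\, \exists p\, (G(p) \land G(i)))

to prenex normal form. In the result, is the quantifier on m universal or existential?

Drive negations inward (¬∀x A ≡ ∃x ¬A, ¬∃x A ≡ ∀x ¬A, De Morgan for ∧/∨):
  (\exists j\, \exists m\, (\neg G(j) \land \neg G(m))) \land (\forall i\, \exists p\, (G(p) \land G(i)))
All bound variables are already distinct, so no renaming is needed.
Pull the quantifiers to the front (each side's bound variable is not free in the other side):
  \exists j\, \exists m\, \forall i\, \exists p\, (\neg G(j) \land \neg G(m) \land G(p) \land G(i))
The quantifier \forall m sits under an odd number of negations, so it flips to \exists m.

existential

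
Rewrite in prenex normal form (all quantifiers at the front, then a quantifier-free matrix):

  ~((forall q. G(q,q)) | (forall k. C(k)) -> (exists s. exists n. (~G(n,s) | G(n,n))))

forall q. forall k. forall s. forall n. ((G(q,q) | C(k)) & G(n,s) & ~G(n,n))

First replace A → B with ¬A ∨ B.
  ~(~((forall q. G(q,q)) | (forall k. C(k))) | (exists s. exists n. (~G(n,s) | G(n,n))))
Move each ¬ inward, flipping quantifiers it crosses:
  ((forall q. G(q,q)) | (forall k. C(k))) & (forall s. forall n. (G(n,s) & ~G(n,n)))
Extract every quantifier outward, since the variables are now distinct and don't occur free across branches:
  forall q. forall k. forall s. forall n. ((G(q,q) | C(k)) & G(n,s) & ~G(n,n))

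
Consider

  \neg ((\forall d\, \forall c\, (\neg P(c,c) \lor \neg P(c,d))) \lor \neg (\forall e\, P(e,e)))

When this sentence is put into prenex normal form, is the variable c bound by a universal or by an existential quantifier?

Push ¬ through the quantifiers and connectives to reach negation normal form:
  (\exists d\, \exists c\, (P(c,c) \land P(c,d))) \land (\forall e\, P(e,e))
All bound variables are already distinct, so no renaming is needed.
Extract every quantifier outward, since the variables are now distinct and don't occur free across branches:
  \exists d\, \exists c\, \forall e\, (P(c,c) \land P(c,d) \land P(e,e))
The quantifier \forall c sits under an odd number of negations, so it flips to \exists c.

existential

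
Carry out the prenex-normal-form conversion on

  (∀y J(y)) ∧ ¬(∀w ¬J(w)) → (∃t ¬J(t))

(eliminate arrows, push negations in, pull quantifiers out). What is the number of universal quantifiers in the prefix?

Rewrite implications/biconditionals: A → B as ¬A ∨ B.
  ¬((∀y J(y)) ∧ ¬(∀w ¬J(w))) ∨ (∃t ¬J(t))
Move each ¬ inward, flipping quantifiers it crosses:
  (∃y ¬J(y)) ∨ (∀w ¬J(w)) ∨ (∃t ¬J(t))
Extract every quantifier outward, since the variables are now distinct and don't occur free across branches:
  ∃y ∀w ∃t (¬J(y) ∨ ¬J(w) ∨ ¬J(t))
The prefix is ∃y ∀w ∃t: 1 universal, 2 existential.

1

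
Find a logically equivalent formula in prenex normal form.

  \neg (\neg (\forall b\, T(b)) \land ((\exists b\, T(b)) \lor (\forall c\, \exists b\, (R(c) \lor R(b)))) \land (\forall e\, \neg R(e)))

Push ¬ through the quantifiers and connectives to reach negation normal form:
  (\forall b\, T(b)) \lor (\forall b\, \neg T(b)) \land (\exists c\, \forall b\, (\neg R(c) \land \neg R(b))) \lor (\exists e\, R(e))
Rename bound variables to avoid capture: b↦p, b↦v1.
  (\forall b\, T(b)) \lor (\forall p\, \neg T(p)) \land (\exists c\, \forall v1\, (\neg R(c) \land \neg R(v1))) \lor (\exists e\, R(e))
Pull the quantifiers to the front (each side's bound variable is not free in the other side):
  \forall b\, \forall p\, \exists c\, \forall v1\, \exists e\, (T(b) \lor \neg T(p) \land \neg R(c) \land \neg R(v1) \lor R(e))

\forall b\, \forall p\, \exists c\, \forall v1\, \exists e\, (T(b) \lor \neg T(p) \land \neg R(c) \land \neg R(v1) \lor R(e))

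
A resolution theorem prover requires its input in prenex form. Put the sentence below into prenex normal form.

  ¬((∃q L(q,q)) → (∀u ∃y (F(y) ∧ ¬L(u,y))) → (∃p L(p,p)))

∃q ∀u ∃y ∀p (L(q,q) ∧ F(y) ∧ ¬L(u,y) ∧ ¬L(p,p))

First replace A → B with ¬A ∨ B.
  ¬(¬(∃q L(q,q)) ∨ ¬(∀u ∃y (F(y) ∧ ¬L(u,y))) ∨ (∃p L(p,p)))
Drive negations inward (¬∀x A ≡ ∃x ¬A, ¬∃x A ≡ ∀x ¬A, De Morgan for ∧/∨):
  (∃q L(q,q)) ∧ (∀u ∃y (F(y) ∧ ¬L(u,y))) ∧ (∀p ¬L(p,p))
All bound variables are already distinct, so no renaming is needed.
Extract every quantifier outward, since the variables are now distinct and don't occur free across branches:
  ∃q ∀u ∃y ∀p (L(q,q) ∧ F(y) ∧ ¬L(u,y) ∧ ¬L(p,p))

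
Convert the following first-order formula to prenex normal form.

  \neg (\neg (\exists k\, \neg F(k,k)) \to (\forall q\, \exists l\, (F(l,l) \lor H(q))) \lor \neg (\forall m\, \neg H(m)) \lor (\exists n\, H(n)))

Eliminate → and ↔ using ¬ and ∨.
  \neg (\neg \neg (\exists k\, \neg F(k,k)) \lor (\forall q\, \exists l\, (F(l,l) \lor H(q))) \lor \neg (\forall m\, \neg H(m)) \lor (\exists n\, H(n)))
Move each ¬ inward, flipping quantifiers it crosses:
  (\forall k\, F(k,k)) \land (\exists q\, \forall l\, (\neg F(l,l) \land \neg H(q))) \land (\forall m\, \neg H(m)) \land (\forall n\, \neg H(n))
Extract every quantifier outward, since the variables are now distinct and don't occur free across branches:
  \forall k\, \exists q\, \forall l\, \forall m\, \forall n\, (F(k,k) \land \neg F(l,l) \land \neg H(q) \land \neg H(m) \land \neg H(n))

\forall k\, \exists q\, \forall l\, \forall m\, \forall n\, (F(k,k) \land \neg F(l,l) \land \neg H(q) \land \neg H(m) \land \neg H(n))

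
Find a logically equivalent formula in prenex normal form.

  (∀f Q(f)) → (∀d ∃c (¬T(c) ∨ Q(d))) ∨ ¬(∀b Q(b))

Rewrite implications/biconditionals: A → B as ¬A ∨ B.
  ¬(∀f Q(f)) ∨ (∀d ∃c (¬T(c) ∨ Q(d))) ∨ ¬(∀b Q(b))
Move each ¬ inward, flipping quantifiers it crosses:
  (∃f ¬Q(f)) ∨ (∀d ∃c (¬T(c) ∨ Q(d))) ∨ (∃b ¬Q(b))
Finally move all quantifiers to the prefix:
  ∃f ∀d ∃c ∃b (¬Q(f) ∨ ¬T(c) ∨ Q(d) ∨ ¬Q(b))

∃f ∀d ∃c ∃b (¬Q(f) ∨ ¬T(c) ∨ Q(d) ∨ ¬Q(b))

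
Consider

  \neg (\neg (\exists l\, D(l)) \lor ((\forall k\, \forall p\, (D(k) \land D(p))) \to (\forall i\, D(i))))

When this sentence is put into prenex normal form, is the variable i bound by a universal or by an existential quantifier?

Eliminate → and ↔ using ¬ and ∨.
  \neg (\neg (\exists l\, D(l)) \lor \neg (\forall k\, \forall p\, (D(k) \land D(p))) \lor (\forall i\, D(i)))
Push ¬ through the quantifiers and connectives to reach negation normal form:
  (\exists l\, D(l)) \land (\forall k\, \forall p\, (D(k) \land D(p))) \land (\exists i\, \neg D(i))
All bound variables are already distinct, so no renaming is needed.
Pull the quantifiers to the front (each side's bound variable is not free in the other side):
  \exists l\, \forall k\, \forall p\, \exists i\, (D(l) \land D(k) \land D(p) \land \neg D(i))
The quantifier \forall i sits under an odd number of negations (counting the antecedent side of each →), so it flips to \exists i.

existential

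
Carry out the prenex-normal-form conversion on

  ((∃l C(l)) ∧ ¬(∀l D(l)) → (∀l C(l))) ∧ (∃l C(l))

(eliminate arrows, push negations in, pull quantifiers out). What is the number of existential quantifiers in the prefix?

1

Rewrite implications/biconditionals: A → B as ¬A ∨ B.
  (¬((∃l C(l)) ∧ ¬(∀l D(l))) ∨ (∀l C(l))) ∧ (∃l C(l))
Push ¬ through the quantifiers and connectives to reach negation normal form:
  ((∀l ¬C(l)) ∨ (∀l D(l)) ∨ (∀l C(l))) ∧ (∃l C(l))
Rename bound variables to avoid capture: l↦w1, l↦u, l↦c.
  ((∀l ¬C(l)) ∨ (∀w1 D(w1)) ∨ (∀u C(u))) ∧ (∃c C(c))
Extract every quantifier outward, since the variables are now distinct and don't occur free across branches:
  ∀l ∀w1 ∀u ∃c ((¬C(l) ∨ D(w1) ∨ C(u)) ∧ C(c))
The prefix is ∀l ∀w1 ∀u ∃c: 3 universal, 1 existential.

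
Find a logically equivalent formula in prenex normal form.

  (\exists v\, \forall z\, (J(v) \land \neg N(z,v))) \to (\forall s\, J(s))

Eliminate → and ↔ using ¬ and ∨.
  \neg (\exists v\, \forall z\, (J(v) \land \neg N(z,v))) \lor (\forall s\, J(s))
Move each ¬ inward, flipping quantifiers it crosses:
  (\forall v\, \exists z\, (\neg J(v) \lor N(z,v))) \lor (\forall s\, J(s))
All bound variables are already distinct, so no renaming is needed.
Pull the quantifiers to the front (each side's bound variable is not free in the other side):
  \forall v\, \exists z\, \forall s\, (\neg J(v) \lor N(z,v) \lor J(s))

\forall v\, \exists z\, \forall s\, (\neg J(v) \lor N(z,v) \lor J(s))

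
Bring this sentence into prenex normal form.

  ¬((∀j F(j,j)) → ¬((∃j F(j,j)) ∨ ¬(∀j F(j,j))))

∀j ∃v1 ∃y1 (F(j,j) ∧ (F(v1,v1) ∨ ¬F(y1,y1)))

Eliminate → and ↔ using ¬ and ∨.
  ¬(¬(∀j F(j,j)) ∨ ¬((∃j F(j,j)) ∨ ¬(∀j F(j,j))))
Move each ¬ inward, flipping quantifiers it crosses:
  (∀j F(j,j)) ∧ ((∃j F(j,j)) ∨ (∃j ¬F(j,j)))
Standardize variables apart so no two quantifiers bind the same name: j↦v1, j↦y1.
  (∀j F(j,j)) ∧ ((∃v1 F(v1,v1)) ∨ (∃y1 ¬F(y1,y1)))
Extract every quantifier outward, since the variables are now distinct and don't occur free across branches:
  ∀j ∃v1 ∃y1 (F(j,j) ∧ (F(v1,v1) ∨ ¬F(y1,y1)))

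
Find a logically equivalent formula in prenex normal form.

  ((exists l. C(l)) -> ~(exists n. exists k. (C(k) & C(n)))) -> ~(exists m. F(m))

Rewrite implications/biconditionals: A → B as ¬A ∨ B.
  ~(~(exists l. C(l)) | ~(exists n. exists k. (C(k) & C(n)))) | ~(exists m. F(m))
Drive negations inward (¬∀x A ≡ ∃x ¬A, ¬∃x A ≡ ∀x ¬A, De Morgan for ∧/∨):
  (exists l. C(l)) & (exists n. exists k. (C(k) & C(n))) | (forall m. ~F(m))
Extract every quantifier outward, since the variables are now distinct and don't occur free across branches:
  exists l. exists n. exists k. forall m. (C(l) & C(k) & C(n) | ~F(m))

exists l. exists n. exists k. forall m. (C(l) & C(k) & C(n) | ~F(m))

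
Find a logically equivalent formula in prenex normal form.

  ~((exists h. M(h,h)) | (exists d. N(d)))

forall h. forall d. (~M(h,h) & ~N(d))

Push ¬ through the quantifiers and connectives to reach negation normal form:
  (forall h. ~M(h,h)) & (forall d. ~N(d))
All bound variables are already distinct, so no renaming is needed.
Pull the quantifiers to the front (each side's bound variable is not free in the other side):
  forall h. forall d. (~M(h,h) & ~N(d))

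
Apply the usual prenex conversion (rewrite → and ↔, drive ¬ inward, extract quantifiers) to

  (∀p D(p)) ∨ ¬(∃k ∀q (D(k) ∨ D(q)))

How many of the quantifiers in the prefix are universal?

2

Move each ¬ inward, flipping quantifiers it crosses:
  (∀p D(p)) ∨ (∀k ∃q (¬D(k) ∧ ¬D(q)))
Pull the quantifiers to the front (each side's bound variable is not free in the other side):
  ∀p ∀k ∃q (D(p) ∨ ¬D(k) ∧ ¬D(q))
The prefix is ∀p ∀k ∃q: 2 universal, 1 existential.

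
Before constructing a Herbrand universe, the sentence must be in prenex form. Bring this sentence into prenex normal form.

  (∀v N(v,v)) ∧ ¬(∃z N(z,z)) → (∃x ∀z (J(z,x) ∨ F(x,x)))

First replace A → B with ¬A ∨ B.
  ¬((∀v N(v,v)) ∧ ¬(∃z N(z,z))) ∨ (∃x ∀z (J(z,x) ∨ F(x,x)))
Drive negations inward (¬∀x A ≡ ∃x ¬A, ¬∃x A ≡ ∀x ¬A, De Morgan for ∧/∨):
  (∃v ¬N(v,v)) ∨ (∃z N(z,z)) ∨ (∃x ∀z (J(z,x) ∨ F(x,x)))
Rename bound variables to avoid capture: z↦y.
  (∃v ¬N(v,v)) ∨ (∃z N(z,z)) ∨ (∃x ∀y (J(y,x) ∨ F(x,x)))
Finally move all quantifiers to the prefix:
  ∃v ∃z ∃x ∀y (¬N(v,v) ∨ N(z,z) ∨ J(y,x) ∨ F(x,x))

∃v ∃z ∃x ∀y (¬N(v,v) ∨ N(z,z) ∨ J(y,x) ∨ F(x,x))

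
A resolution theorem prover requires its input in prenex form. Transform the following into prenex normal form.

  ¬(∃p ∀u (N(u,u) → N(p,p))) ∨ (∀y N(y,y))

First replace A → B with ¬A ∨ B.
  ¬(∃p ∀u (¬N(u,u) ∨ N(p,p))) ∨ (∀y N(y,y))
Drive negations inward (¬∀x A ≡ ∃x ¬A, ¬∃x A ≡ ∀x ¬A, De Morgan for ∧/∨):
  (∀p ∃u (N(u,u) ∧ ¬N(p,p))) ∨ (∀y N(y,y))
Extract every quantifier outward, since the variables are now distinct and don't occur free across branches:
  ∀p ∃u ∀y (N(u,u) ∧ ¬N(p,p) ∨ N(y,y))

∀p ∃u ∀y (N(u,u) ∧ ¬N(p,p) ∨ N(y,y))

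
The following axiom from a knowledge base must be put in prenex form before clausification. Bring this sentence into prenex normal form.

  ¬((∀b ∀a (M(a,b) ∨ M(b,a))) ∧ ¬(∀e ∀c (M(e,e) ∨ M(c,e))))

Push ¬ through the quantifiers and connectives to reach negation normal form:
  (∃b ∃a (¬M(a,b) ∧ ¬M(b,a))) ∨ (∀e ∀c (M(e,e) ∨ M(c,e)))
Extract every quantifier outward, since the variables are now distinct and don't occur free across branches:
  ∃b ∃a ∀e ∀c (¬M(a,b) ∧ ¬M(b,a) ∨ M(e,e) ∨ M(c,e))

∃b ∃a ∀e ∀c (¬M(a,b) ∧ ¬M(b,a) ∨ M(e,e) ∨ M(c,e))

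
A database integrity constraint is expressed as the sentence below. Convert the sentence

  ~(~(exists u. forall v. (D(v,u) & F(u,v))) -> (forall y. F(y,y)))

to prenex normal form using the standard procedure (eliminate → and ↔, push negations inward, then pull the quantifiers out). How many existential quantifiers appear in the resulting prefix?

2

Eliminate → and ↔ using ¬ and ∨.
  ~(~~(exists u. forall v. (D(v,u) & F(u,v))) | (forall y. F(y,y)))
Push ¬ through the quantifiers and connectives to reach negation normal form:
  (forall u. exists v. (~D(v,u) | ~F(u,v))) & (exists y. ~F(y,y))
Extract every quantifier outward, since the variables are now distinct and don't occur free across branches:
  forall u. exists v. exists y. ((~D(v,u) | ~F(u,v)) & ~F(y,y))
The prefix is forall u exists v exists y: 1 universal, 2 existential.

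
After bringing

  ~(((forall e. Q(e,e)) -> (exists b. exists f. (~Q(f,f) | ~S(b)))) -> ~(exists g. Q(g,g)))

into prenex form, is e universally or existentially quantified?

First replace A → B with ¬A ∨ B.
  ~(~(~(forall e. Q(e,e)) | (exists b. exists f. (~Q(f,f) | ~S(b)))) | ~(exists g. Q(g,g)))
Move each ¬ inward, flipping quantifiers it crosses:
  ((exists e. ~Q(e,e)) | (exists b. exists f. (~Q(f,f) | ~S(b)))) & (exists g. Q(g,g))
Finally move all quantifiers to the prefix:
  exists e. exists b. exists f. exists g. ((~Q(e,e) | ~Q(f,f) | ~S(b)) & Q(g,g))
The quantifier forall e sits under an odd number of negations (counting the antecedent side of each →), so it flips to exists e.

existential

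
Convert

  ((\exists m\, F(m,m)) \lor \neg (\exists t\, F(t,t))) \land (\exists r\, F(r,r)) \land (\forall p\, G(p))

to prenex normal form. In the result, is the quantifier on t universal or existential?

Push ¬ through the quantifiers and connectives to reach negation normal form:
  ((\exists m\, F(m,m)) \lor (\forall t\, \neg F(t,t))) \land (\exists r\, F(r,r)) \land (\forall p\, G(p))
Finally move all quantifiers to the prefix:
  \exists m\, \forall t\, \exists r\, \forall p\, ((F(m,m) \lor \neg F(t,t)) \land F(r,r) \land G(p))
The quantifier \exists t sits under an odd number of negations, so it flips to \forall t.

universal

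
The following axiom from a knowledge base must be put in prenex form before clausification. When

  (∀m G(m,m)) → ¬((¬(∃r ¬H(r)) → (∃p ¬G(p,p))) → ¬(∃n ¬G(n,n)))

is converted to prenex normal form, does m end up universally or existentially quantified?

existential

Rewrite implications/biconditionals: A → B as ¬A ∨ B.
  ¬(∀m G(m,m)) ∨ ¬(¬(¬¬(∃r ¬H(r)) ∨ (∃p ¬G(p,p))) ∨ ¬(∃n ¬G(n,n)))
Move each ¬ inward, flipping quantifiers it crosses:
  (∃m ¬G(m,m)) ∨ ((∃r ¬H(r)) ∨ (∃p ¬G(p,p))) ∧ (∃n ¬G(n,n))
Pull the quantifiers to the front (each side's bound variable is not free in the other side):
  ∃m ∃r ∃p ∃n (¬G(m,m) ∨ (¬H(r) ∨ ¬G(p,p)) ∧ ¬G(n,n))
The quantifier ∀m sits under an odd number of negations (counting the antecedent side of each →), so it flips to ∃m.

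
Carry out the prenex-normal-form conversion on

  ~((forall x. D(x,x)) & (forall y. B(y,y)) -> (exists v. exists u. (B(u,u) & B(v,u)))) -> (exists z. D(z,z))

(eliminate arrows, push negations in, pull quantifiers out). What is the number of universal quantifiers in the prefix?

0

First replace A → B with ¬A ∨ B.
  ~~(~((forall x. D(x,x)) & (forall y. B(y,y))) | (exists v. exists u. (B(u,u) & B(v,u)))) | (exists z. D(z,z))
Move each ¬ inward, flipping quantifiers it crosses:
  (exists x. ~D(x,x)) | (exists y. ~B(y,y)) | (exists v. exists u. (B(u,u) & B(v,u))) | (exists z. D(z,z))
Finally move all quantifiers to the prefix:
  exists x. exists y. exists v. exists u. exists z. (~D(x,x) | ~B(y,y) | B(u,u) & B(v,u) | D(z,z))
The prefix is exists x exists y exists v exists u exists z: 0 universal, 5 existential.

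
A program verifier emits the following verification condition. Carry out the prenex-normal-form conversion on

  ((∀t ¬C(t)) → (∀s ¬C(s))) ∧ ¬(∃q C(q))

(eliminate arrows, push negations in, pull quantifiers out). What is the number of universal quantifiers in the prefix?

Rewrite implications/biconditionals: A → B as ¬A ∨ B.
  (¬(∀t ¬C(t)) ∨ (∀s ¬C(s))) ∧ ¬(∃q C(q))
Drive negations inward (¬∀x A ≡ ∃x ¬A, ¬∃x A ≡ ∀x ¬A, De Morgan for ∧/∨):
  ((∃t C(t)) ∨ (∀s ¬C(s))) ∧ (∀q ¬C(q))
Extract every quantifier outward, since the variables are now distinct and don't occur free across branches:
  ∃t ∀s ∀q ((C(t) ∨ ¬C(s)) ∧ ¬C(q))
The prefix is ∃t ∀s ∀q: 2 universal, 1 existential.

2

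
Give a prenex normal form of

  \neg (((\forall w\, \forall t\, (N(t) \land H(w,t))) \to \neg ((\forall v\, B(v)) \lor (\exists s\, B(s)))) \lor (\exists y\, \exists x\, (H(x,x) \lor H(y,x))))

\forall w\, \forall t\, \forall v\, \exists s\, \forall y\, \forall x\, (N(t) \land H(w,t) \land (B(v) \lor B(s)) \land \neg H(x,x) \land \neg H(y,x))

Eliminate → and ↔ using ¬ and ∨.
  \neg (\neg (\forall w\, \forall t\, (N(t) \land H(w,t))) \lor \neg ((\forall v\, B(v)) \lor (\exists s\, B(s))) \lor (\exists y\, \exists x\, (H(x,x) \lor H(y,x))))
Move each ¬ inward, flipping quantifiers it crosses:
  (\forall w\, \forall t\, (N(t) \land H(w,t))) \land ((\forall v\, B(v)) \lor (\exists s\, B(s))) \land (\forall y\, \forall x\, (\neg H(x,x) \land \neg H(y,x)))
All bound variables are already distinct, so no renaming is needed.
Finally move all quantifiers to the prefix:
  \forall w\, \forall t\, \forall v\, \exists s\, \forall y\, \forall x\, (N(t) \land H(w,t) \land (B(v) \lor B(s)) \land \neg H(x,x) \land \neg H(y,x))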